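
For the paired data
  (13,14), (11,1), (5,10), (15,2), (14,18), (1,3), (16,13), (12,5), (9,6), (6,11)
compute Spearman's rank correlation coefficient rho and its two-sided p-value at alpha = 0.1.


Step 1: Rank x and y separately (midranks; no ties here).
rank(x): 13->7, 11->5, 5->2, 15->9, 14->8, 1->1, 16->10, 12->6, 9->4, 6->3
rank(y): 14->9, 1->1, 10->6, 2->2, 18->10, 3->3, 13->8, 5->4, 6->5, 11->7
Step 2: d_i = R_x(i) - R_y(i); compute d_i^2.
  (7-9)^2=4, (5-1)^2=16, (2-6)^2=16, (9-2)^2=49, (8-10)^2=4, (1-3)^2=4, (10-8)^2=4, (6-4)^2=4, (4-5)^2=1, (3-7)^2=16
sum(d^2) = 118.
Step 3: rho = 1 - 6*118 / (10*(10^2 - 1)) = 1 - 708/990 = 0.284848.
Step 4: Under H0, t = rho * sqrt((n-2)/(1-rho^2)) = 0.8405 ~ t(8).
Step 5: Two-sided p-value from the t-distribution with 8 df = 0.425038.
Step 6: alpha = 0.1. fail to reject H0.

rho = 0.2848, p = 0.425038, fail to reject H0 at alpha = 0.1.


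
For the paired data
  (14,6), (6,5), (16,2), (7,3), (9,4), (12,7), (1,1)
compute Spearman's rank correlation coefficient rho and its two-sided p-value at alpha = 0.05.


Step 1: Rank x and y separately (midranks; no ties here).
rank(x): 14->6, 6->2, 16->7, 7->3, 9->4, 12->5, 1->1
rank(y): 6->6, 5->5, 2->2, 3->3, 4->4, 7->7, 1->1
Step 2: d_i = R_x(i) - R_y(i); compute d_i^2.
  (6-6)^2=0, (2-5)^2=9, (7-2)^2=25, (3-3)^2=0, (4-4)^2=0, (5-7)^2=4, (1-1)^2=0
sum(d^2) = 38.
Step 3: rho = 1 - 6*38 / (7*(7^2 - 1)) = 1 - 228/336 = 0.321429.
Step 4: Under H0, t = rho * sqrt((n-2)/(1-rho^2)) = 0.7590 ~ t(5).
Step 5: Two-sided p-value from the t-distribution with 5 df = 0.482072.
Step 6: alpha = 0.05. fail to reject H0.

rho = 0.3214, p = 0.482072, fail to reject H0 at alpha = 0.05.


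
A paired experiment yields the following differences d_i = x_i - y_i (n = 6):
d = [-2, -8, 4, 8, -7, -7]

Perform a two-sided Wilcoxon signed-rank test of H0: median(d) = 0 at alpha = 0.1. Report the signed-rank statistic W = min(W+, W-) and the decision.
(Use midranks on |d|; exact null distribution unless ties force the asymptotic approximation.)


Step 1: Drop any zero differences (none here) and take |d_i|.
|d| = [2, 8, 4, 8, 7, 7]
Step 2: Midrank |d_i| (ties get averaged ranks).
ranks: |2|->1, |8|->5.5, |4|->2, |8|->5.5, |7|->3.5, |7|->3.5
Step 3: Attach original signs; sum ranks with positive sign and with negative sign.
W+ = 2 + 5.5 = 7.5
W- = 1 + 5.5 + 3.5 + 3.5 = 13.5
(Check: W+ + W- = 21 should equal n(n+1)/2 = 21.)
Step 4: Test statistic W = min(W+, W-) = 7.5.
Step 5: Ties in |d|, so use the tie-corrected normal approximation.
        E[W] = n(n+1)/4 = 6*7/4 = 10.5.
        Tie groups: |d|=7 (t=2), |d|=8 (t=2); sum(t^3 - t) = 12.
        Var[W] = n(n+1)(2n+1)/24 - sum(t^3-t)/48 = 546/24 - 12/48 = 22.5.
        z = (W - E[W]) / sqrt(Var[W]) = (7.5 - 10.5) / 4.7434 = -0.6325.
        Two-sided p = 2*Phi(z) = 0.527089.
Step 6: alpha = 0.1. fail to reject H0.

W+ = 7.5, W- = 13.5, W = min = 7.5, p = 0.527089, fail to reject H0.


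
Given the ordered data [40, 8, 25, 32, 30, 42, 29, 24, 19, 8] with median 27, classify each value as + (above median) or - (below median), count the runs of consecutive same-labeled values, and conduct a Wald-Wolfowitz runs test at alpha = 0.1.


Step 1: Compute median = 27; label A = above, B = below.
Labels in order: ABBAAAABBB  (n_A = 5, n_B = 5)
Step 2: Count runs R = 4.
Step 3: Under H0 (random ordering), E[R] = 2*n_A*n_B/(n_A+n_B) + 1 = 2*5*5/10 + 1 = 6.0000.
        Var[R] = 2*n_A*n_B*(2*n_A*n_B - n_A - n_B) / ((n_A+n_B)^2 * (n_A+n_B-1)) = 2000/900 = 2.2222.
        SD[R] = 1.4907.
Step 4: Continuity-corrected z = (R + 0.5 - E[R]) / SD[R] = (4 + 0.5 - 6.0000) / 1.4907 = -1.0062.
Step 5: Two-sided p-value via normal approximation = 2*(1 - Phi(|z|)) = 0.314305.
Step 6: alpha = 0.1. fail to reject H0.

R = 4, z = -1.0062, p = 0.314305, fail to reject H0.


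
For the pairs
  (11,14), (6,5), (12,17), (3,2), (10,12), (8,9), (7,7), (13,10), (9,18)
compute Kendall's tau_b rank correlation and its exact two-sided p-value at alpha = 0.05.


Step 1: Enumerate the 36 unordered pairs (i,j) with i<j and classify each by sign(x_j-x_i) * sign(y_j-y_i).
  (1,2):dx=-5,dy=-9->C; (1,3):dx=+1,dy=+3->C; (1,4):dx=-8,dy=-12->C; (1,5):dx=-1,dy=-2->C
  (1,6):dx=-3,dy=-5->C; (1,7):dx=-4,dy=-7->C; (1,8):dx=+2,dy=-4->D; (1,9):dx=-2,dy=+4->D
  (2,3):dx=+6,dy=+12->C; (2,4):dx=-3,dy=-3->C; (2,5):dx=+4,dy=+7->C; (2,6):dx=+2,dy=+4->C
  (2,7):dx=+1,dy=+2->C; (2,8):dx=+7,dy=+5->C; (2,9):dx=+3,dy=+13->C; (3,4):dx=-9,dy=-15->C
  (3,5):dx=-2,dy=-5->C; (3,6):dx=-4,dy=-8->C; (3,7):dx=-5,dy=-10->C; (3,8):dx=+1,dy=-7->D
  (3,9):dx=-3,dy=+1->D; (4,5):dx=+7,dy=+10->C; (4,6):dx=+5,dy=+7->C; (4,7):dx=+4,dy=+5->C
  (4,8):dx=+10,dy=+8->C; (4,9):dx=+6,dy=+16->C; (5,6):dx=-2,dy=-3->C; (5,7):dx=-3,dy=-5->C
  (5,8):dx=+3,dy=-2->D; (5,9):dx=-1,dy=+6->D; (6,7):dx=-1,dy=-2->C; (6,8):dx=+5,dy=+1->C
  (6,9):dx=+1,dy=+9->C; (7,8):dx=+6,dy=+3->C; (7,9):dx=+2,dy=+11->C; (8,9):dx=-4,dy=+8->D
Step 2: C = 29, D = 7, total pairs = 36.
Step 3: tau = (C - D)/(n(n-1)/2) = (29 - 7)/36 = 0.611111.
Step 4: Exact two-sided p-value (enumerate n! = 362880 permutations of y under H0): p = 0.024741.
Step 5: alpha = 0.05. reject H0.

tau_b = 0.6111 (C=29, D=7), p = 0.024741, reject H0.


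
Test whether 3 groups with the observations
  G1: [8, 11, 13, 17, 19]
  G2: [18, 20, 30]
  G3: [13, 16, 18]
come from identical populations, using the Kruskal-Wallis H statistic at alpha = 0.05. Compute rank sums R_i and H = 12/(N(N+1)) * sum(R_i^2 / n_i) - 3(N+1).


Step 1: Combine all N = 11 observations and assign midranks.
sorted (value, group, rank): (8,G1,1), (11,G1,2), (13,G1,3.5), (13,G3,3.5), (16,G3,5), (17,G1,6), (18,G2,7.5), (18,G3,7.5), (19,G1,9), (20,G2,10), (30,G2,11)
Step 2: Sum ranks within each group.
R_1 = 21.5 (n_1 = 5)
R_2 = 28.5 (n_2 = 3)
R_3 = 16 (n_3 = 3)
Step 3: H = 12/(N(N+1)) * sum(R_i^2/n_i) - 3(N+1)
     = 12/(11*12) * (21.5^2/5 + 28.5^2/3 + 16^2/3) - 3*12
     = 0.090909 * 448.533 - 36
     = 4.775758.
Step 4: Ties present; correction factor C = 1 - 12/(11^3 - 11) = 0.990909. Corrected H = 4.775758 / 0.990909 = 4.819572.
Step 5: Under H0, H ~ chi^2(2); p-value = 0.089835.
Step 6: alpha = 0.05. fail to reject H0.

H = 4.8196, df = 2, p = 0.089835, fail to reject H0.


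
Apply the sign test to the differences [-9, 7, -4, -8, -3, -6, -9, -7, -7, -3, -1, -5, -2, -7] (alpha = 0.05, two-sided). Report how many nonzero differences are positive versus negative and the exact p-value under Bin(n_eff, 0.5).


Step 1: Discard zero differences. Original n = 14; n_eff = number of nonzero differences = 14.
Nonzero differences (with sign): -9, +7, -4, -8, -3, -6, -9, -7, -7, -3, -1, -5, -2, -7
Step 2: Count signs: positive = 1, negative = 13.
Step 3: Under H0: P(positive) = 0.5, so the number of positives S ~ Bin(14, 0.5).
Step 4: Two-sided exact p-value = sum of Bin(14,0.5) probabilities at or below the observed probability = 0.001831.
Step 5: alpha = 0.05. reject H0.

n_eff = 14, pos = 1, neg = 13, p = 0.001831, reject H0.


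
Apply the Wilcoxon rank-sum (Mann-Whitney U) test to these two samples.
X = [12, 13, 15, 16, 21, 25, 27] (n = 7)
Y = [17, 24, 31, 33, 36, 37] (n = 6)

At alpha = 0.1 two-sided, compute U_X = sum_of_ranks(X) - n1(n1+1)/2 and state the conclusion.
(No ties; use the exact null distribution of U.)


Step 1: Combine and sort all 13 observations; assign midranks.
sorted (value, group): (12,X), (13,X), (15,X), (16,X), (17,Y), (21,X), (24,Y), (25,X), (27,X), (31,Y), (33,Y), (36,Y), (37,Y)
ranks: 12->1, 13->2, 15->3, 16->4, 17->5, 21->6, 24->7, 25->8, 27->9, 31->10, 33->11, 36->12, 37->13
Step 2: Rank sum for X: R1 = 1 + 2 + 3 + 4 + 6 + 8 + 9 = 33.
Step 3: U_X = R1 - n1(n1+1)/2 = 33 - 7*8/2 = 33 - 28 = 5.
       U_Y = n1*n2 - U_X = 42 - 5 = 37.
Step 4: No ties, so the exact null distribution of U (based on enumerating the C(13,7) = 1716 equally likely rank assignments) gives the two-sided p-value.
Step 5: p-value = 0.022145; compare to alpha = 0.1. reject H0.

U_X = 5, p = 0.022145, reject H0 at alpha = 0.1.


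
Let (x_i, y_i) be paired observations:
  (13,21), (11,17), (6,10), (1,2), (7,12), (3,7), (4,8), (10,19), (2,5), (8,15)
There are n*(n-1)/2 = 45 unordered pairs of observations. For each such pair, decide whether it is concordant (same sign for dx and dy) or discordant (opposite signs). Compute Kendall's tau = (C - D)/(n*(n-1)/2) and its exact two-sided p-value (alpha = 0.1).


Step 1: Enumerate the 45 unordered pairs (i,j) with i<j and classify each by sign(x_j-x_i) * sign(y_j-y_i).
  (1,2):dx=-2,dy=-4->C; (1,3):dx=-7,dy=-11->C; (1,4):dx=-12,dy=-19->C; (1,5):dx=-6,dy=-9->C
  (1,6):dx=-10,dy=-14->C; (1,7):dx=-9,dy=-13->C; (1,8):dx=-3,dy=-2->C; (1,9):dx=-11,dy=-16->C
  (1,10):dx=-5,dy=-6->C; (2,3):dx=-5,dy=-7->C; (2,4):dx=-10,dy=-15->C; (2,5):dx=-4,dy=-5->C
  (2,6):dx=-8,dy=-10->C; (2,7):dx=-7,dy=-9->C; (2,8):dx=-1,dy=+2->D; (2,9):dx=-9,dy=-12->C
  (2,10):dx=-3,dy=-2->C; (3,4):dx=-5,dy=-8->C; (3,5):dx=+1,dy=+2->C; (3,6):dx=-3,dy=-3->C
  (3,7):dx=-2,dy=-2->C; (3,8):dx=+4,dy=+9->C; (3,9):dx=-4,dy=-5->C; (3,10):dx=+2,dy=+5->C
  (4,5):dx=+6,dy=+10->C; (4,6):dx=+2,dy=+5->C; (4,7):dx=+3,dy=+6->C; (4,8):dx=+9,dy=+17->C
  (4,9):dx=+1,dy=+3->C; (4,10):dx=+7,dy=+13->C; (5,6):dx=-4,dy=-5->C; (5,7):dx=-3,dy=-4->C
  (5,8):dx=+3,dy=+7->C; (5,9):dx=-5,dy=-7->C; (5,10):dx=+1,dy=+3->C; (6,7):dx=+1,dy=+1->C
  (6,8):dx=+7,dy=+12->C; (6,9):dx=-1,dy=-2->C; (6,10):dx=+5,dy=+8->C; (7,8):dx=+6,dy=+11->C
  (7,9):dx=-2,dy=-3->C; (7,10):dx=+4,dy=+7->C; (8,9):dx=-8,dy=-14->C; (8,10):dx=-2,dy=-4->C
  (9,10):dx=+6,dy=+10->C
Step 2: C = 44, D = 1, total pairs = 45.
Step 3: tau = (C - D)/(n(n-1)/2) = (44 - 1)/45 = 0.955556.
Step 4: Exact two-sided p-value (enumerate n! = 3628800 permutations of y under H0): p = 0.000006.
Step 5: alpha = 0.1. reject H0.

tau_b = 0.9556 (C=44, D=1), p = 0.000006, reject H0.


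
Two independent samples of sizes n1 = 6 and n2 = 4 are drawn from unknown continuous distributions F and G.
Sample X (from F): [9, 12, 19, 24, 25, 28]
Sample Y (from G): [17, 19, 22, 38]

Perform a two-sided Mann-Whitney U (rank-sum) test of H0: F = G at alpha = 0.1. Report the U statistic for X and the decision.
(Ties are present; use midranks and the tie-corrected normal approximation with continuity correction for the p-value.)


Step 1: Combine and sort all 10 observations; assign midranks.
sorted (value, group): (9,X), (12,X), (17,Y), (19,X), (19,Y), (22,Y), (24,X), (25,X), (28,X), (38,Y)
ranks: 9->1, 12->2, 17->3, 19->4.5, 19->4.5, 22->6, 24->7, 25->8, 28->9, 38->10
Step 2: Rank sum for X: R1 = 1 + 2 + 4.5 + 7 + 8 + 9 = 31.5.
Step 3: U_X = R1 - n1(n1+1)/2 = 31.5 - 6*7/2 = 31.5 - 21 = 10.5.
       U_Y = n1*n2 - U_X = 24 - 10.5 = 13.5.
Step 4: Ties are present, so use the tie-corrected normal approximation (with continuity correction) for the p-value.
Step 5: p-value = 0.830664; compare to alpha = 0.1. fail to reject H0.

U_X = 10.5, p = 0.830664, fail to reject H0 at alpha = 0.1.


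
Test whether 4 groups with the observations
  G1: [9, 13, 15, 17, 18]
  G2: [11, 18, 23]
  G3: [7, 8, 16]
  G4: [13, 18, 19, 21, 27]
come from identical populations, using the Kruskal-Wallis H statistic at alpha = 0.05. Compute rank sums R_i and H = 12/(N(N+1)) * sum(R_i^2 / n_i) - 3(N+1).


Step 1: Combine all N = 16 observations and assign midranks.
sorted (value, group, rank): (7,G3,1), (8,G3,2), (9,G1,3), (11,G2,4), (13,G1,5.5), (13,G4,5.5), (15,G1,7), (16,G3,8), (17,G1,9), (18,G1,11), (18,G2,11), (18,G4,11), (19,G4,13), (21,G4,14), (23,G2,15), (27,G4,16)
Step 2: Sum ranks within each group.
R_1 = 35.5 (n_1 = 5)
R_2 = 30 (n_2 = 3)
R_3 = 11 (n_3 = 3)
R_4 = 59.5 (n_4 = 5)
Step 3: H = 12/(N(N+1)) * sum(R_i^2/n_i) - 3(N+1)
     = 12/(16*17) * (35.5^2/5 + 30^2/3 + 11^2/3 + 59.5^2/5) - 3*17
     = 0.044118 * 1300.43 - 51
     = 6.372059.
Step 4: Ties present; correction factor C = 1 - 30/(16^3 - 16) = 0.992647. Corrected H = 6.372059 / 0.992647 = 6.419259.
Step 5: Under H0, H ~ chi^2(3); p-value = 0.092902.
Step 6: alpha = 0.05. fail to reject H0.

H = 6.4193, df = 3, p = 0.092902, fail to reject H0.


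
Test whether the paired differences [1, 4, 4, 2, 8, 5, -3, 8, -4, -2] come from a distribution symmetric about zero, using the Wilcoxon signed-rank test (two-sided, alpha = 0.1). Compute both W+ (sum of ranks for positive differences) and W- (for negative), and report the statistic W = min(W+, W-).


Step 1: Drop any zero differences (none here) and take |d_i|.
|d| = [1, 4, 4, 2, 8, 5, 3, 8, 4, 2]
Step 2: Midrank |d_i| (ties get averaged ranks).
ranks: |1|->1, |4|->6, |4|->6, |2|->2.5, |8|->9.5, |5|->8, |3|->4, |8|->9.5, |4|->6, |2|->2.5
Step 3: Attach original signs; sum ranks with positive sign and with negative sign.
W+ = 1 + 6 + 6 + 2.5 + 9.5 + 8 + 9.5 = 42.5
W- = 4 + 6 + 2.5 = 12.5
(Check: W+ + W- = 55 should equal n(n+1)/2 = 55.)
Step 4: Test statistic W = min(W+, W-) = 12.5.
Step 5: Ties in |d|, so use the tie-corrected normal approximation.
        E[W] = n(n+1)/4 = 10*11/4 = 27.5.
        Tie groups: |d|=2 (t=2), |d|=4 (t=3), |d|=8 (t=2); sum(t^3 - t) = 36.
        Var[W] = n(n+1)(2n+1)/24 - sum(t^3-t)/48 = 2310/24 - 36/48 = 95.5.
        z = (W - E[W]) / sqrt(Var[W]) = (12.5 - 27.5) / 9.7724 = -1.5349.
        Two-sided p = 2*Phi(z) = 0.124800.
Step 6: alpha = 0.1. fail to reject H0.

W+ = 42.5, W- = 12.5, W = min = 12.5, p = 0.124800, fail to reject H0.


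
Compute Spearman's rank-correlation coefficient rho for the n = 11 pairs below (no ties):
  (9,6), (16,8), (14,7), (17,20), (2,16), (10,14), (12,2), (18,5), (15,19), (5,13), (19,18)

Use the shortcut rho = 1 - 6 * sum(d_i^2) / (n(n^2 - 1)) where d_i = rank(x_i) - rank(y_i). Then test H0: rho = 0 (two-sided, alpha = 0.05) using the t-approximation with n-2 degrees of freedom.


Step 1: Rank x and y separately (midranks; no ties here).
rank(x): 9->3, 16->8, 14->6, 17->9, 2->1, 10->4, 12->5, 18->10, 15->7, 5->2, 19->11
rank(y): 6->3, 8->5, 7->4, 20->11, 16->8, 14->7, 2->1, 5->2, 19->10, 13->6, 18->9
Step 2: d_i = R_x(i) - R_y(i); compute d_i^2.
  (3-3)^2=0, (8-5)^2=9, (6-4)^2=4, (9-11)^2=4, (1-8)^2=49, (4-7)^2=9, (5-1)^2=16, (10-2)^2=64, (7-10)^2=9, (2-6)^2=16, (11-9)^2=4
sum(d^2) = 184.
Step 3: rho = 1 - 6*184 / (11*(11^2 - 1)) = 1 - 1104/1320 = 0.163636.
Step 4: Under H0, t = rho * sqrt((n-2)/(1-rho^2)) = 0.4976 ~ t(9).
Step 5: Two-sided p-value from the t-distribution with 9 df = 0.630685.
Step 6: alpha = 0.05. fail to reject H0.

rho = 0.1636, p = 0.630685, fail to reject H0 at alpha = 0.05.


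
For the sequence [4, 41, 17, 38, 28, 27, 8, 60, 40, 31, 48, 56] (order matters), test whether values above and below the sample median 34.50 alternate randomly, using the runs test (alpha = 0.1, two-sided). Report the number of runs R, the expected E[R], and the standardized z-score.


Step 1: Compute median = 34.50; label A = above, B = below.
Labels in order: BABABBBAABAA  (n_A = 6, n_B = 6)
Step 2: Count runs R = 8.
Step 3: Under H0 (random ordering), E[R] = 2*n_A*n_B/(n_A+n_B) + 1 = 2*6*6/12 + 1 = 7.0000.
        Var[R] = 2*n_A*n_B*(2*n_A*n_B - n_A - n_B) / ((n_A+n_B)^2 * (n_A+n_B-1)) = 4320/1584 = 2.7273.
        SD[R] = 1.6514.
Step 4: Continuity-corrected z = (R - 0.5 - E[R]) / SD[R] = (8 - 0.5 - 7.0000) / 1.6514 = 0.3028.
Step 5: Two-sided p-value via normal approximation = 2*(1 - Phi(|z|)) = 0.762069.
Step 6: alpha = 0.1. fail to reject H0.

R = 8, z = 0.3028, p = 0.762069, fail to reject H0.


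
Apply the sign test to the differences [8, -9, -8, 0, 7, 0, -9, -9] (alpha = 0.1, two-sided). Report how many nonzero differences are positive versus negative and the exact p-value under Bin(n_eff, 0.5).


Step 1: Discard zero differences. Original n = 8; n_eff = number of nonzero differences = 6.
Nonzero differences (with sign): +8, -9, -8, +7, -9, -9
Step 2: Count signs: positive = 2, negative = 4.
Step 3: Under H0: P(positive) = 0.5, so the number of positives S ~ Bin(6, 0.5).
Step 4: Two-sided exact p-value = sum of Bin(6,0.5) probabilities at or below the observed probability = 0.687500.
Step 5: alpha = 0.1. fail to reject H0.

n_eff = 6, pos = 2, neg = 4, p = 0.687500, fail to reject H0.


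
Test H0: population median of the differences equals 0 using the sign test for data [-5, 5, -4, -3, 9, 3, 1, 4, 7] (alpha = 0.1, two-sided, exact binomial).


Step 1: Discard zero differences. Original n = 9; n_eff = number of nonzero differences = 9.
Nonzero differences (with sign): -5, +5, -4, -3, +9, +3, +1, +4, +7
Step 2: Count signs: positive = 6, negative = 3.
Step 3: Under H0: P(positive) = 0.5, so the number of positives S ~ Bin(9, 0.5).
Step 4: Two-sided exact p-value = sum of Bin(9,0.5) probabilities at or below the observed probability = 0.507812.
Step 5: alpha = 0.1. fail to reject H0.

n_eff = 9, pos = 6, neg = 3, p = 0.507812, fail to reject H0.


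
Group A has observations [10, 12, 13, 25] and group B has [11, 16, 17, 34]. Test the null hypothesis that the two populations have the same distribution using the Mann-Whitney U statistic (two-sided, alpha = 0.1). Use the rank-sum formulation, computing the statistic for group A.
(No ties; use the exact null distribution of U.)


Step 1: Combine and sort all 8 observations; assign midranks.
sorted (value, group): (10,X), (11,Y), (12,X), (13,X), (16,Y), (17,Y), (25,X), (34,Y)
ranks: 10->1, 11->2, 12->3, 13->4, 16->5, 17->6, 25->7, 34->8
Step 2: Rank sum for X: R1 = 1 + 3 + 4 + 7 = 15.
Step 3: U_X = R1 - n1(n1+1)/2 = 15 - 4*5/2 = 15 - 10 = 5.
       U_Y = n1*n2 - U_X = 16 - 5 = 11.
Step 4: No ties, so the exact null distribution of U (based on enumerating the C(8,4) = 70 equally likely rank assignments) gives the two-sided p-value.
Step 5: p-value = 0.485714; compare to alpha = 0.1. fail to reject H0.

U_X = 5, p = 0.485714, fail to reject H0 at alpha = 0.1.


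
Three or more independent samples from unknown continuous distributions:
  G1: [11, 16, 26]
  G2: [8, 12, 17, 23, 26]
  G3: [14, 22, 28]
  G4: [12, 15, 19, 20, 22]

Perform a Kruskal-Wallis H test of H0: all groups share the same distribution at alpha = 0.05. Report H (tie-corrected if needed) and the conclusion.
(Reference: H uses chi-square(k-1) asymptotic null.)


Step 1: Combine all N = 16 observations and assign midranks.
sorted (value, group, rank): (8,G2,1), (11,G1,2), (12,G2,3.5), (12,G4,3.5), (14,G3,5), (15,G4,6), (16,G1,7), (17,G2,8), (19,G4,9), (20,G4,10), (22,G3,11.5), (22,G4,11.5), (23,G2,13), (26,G1,14.5), (26,G2,14.5), (28,G3,16)
Step 2: Sum ranks within each group.
R_1 = 23.5 (n_1 = 3)
R_2 = 40 (n_2 = 5)
R_3 = 32.5 (n_3 = 3)
R_4 = 40 (n_4 = 5)
Step 3: H = 12/(N(N+1)) * sum(R_i^2/n_i) - 3(N+1)
     = 12/(16*17) * (23.5^2/3 + 40^2/5 + 32.5^2/3 + 40^2/5) - 3*17
     = 0.044118 * 1176.17 - 51
     = 0.889706.
Step 4: Ties present; correction factor C = 1 - 18/(16^3 - 16) = 0.995588. Corrected H = 0.889706 / 0.995588 = 0.893648.
Step 5: Under H0, H ~ chi^2(3); p-value = 0.826960.
Step 6: alpha = 0.05. fail to reject H0.

H = 0.8936, df = 3, p = 0.826960, fail to reject H0.


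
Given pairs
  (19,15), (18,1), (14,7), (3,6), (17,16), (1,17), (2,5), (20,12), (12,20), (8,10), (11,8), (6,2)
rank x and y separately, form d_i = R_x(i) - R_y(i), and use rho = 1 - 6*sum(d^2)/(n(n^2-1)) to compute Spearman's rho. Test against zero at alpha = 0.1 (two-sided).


Step 1: Rank x and y separately (midranks; no ties here).
rank(x): 19->11, 18->10, 14->8, 3->3, 17->9, 1->1, 2->2, 20->12, 12->7, 8->5, 11->6, 6->4
rank(y): 15->9, 1->1, 7->5, 6->4, 16->10, 17->11, 5->3, 12->8, 20->12, 10->7, 8->6, 2->2
Step 2: d_i = R_x(i) - R_y(i); compute d_i^2.
  (11-9)^2=4, (10-1)^2=81, (8-5)^2=9, (3-4)^2=1, (9-10)^2=1, (1-11)^2=100, (2-3)^2=1, (12-8)^2=16, (7-12)^2=25, (5-7)^2=4, (6-6)^2=0, (4-2)^2=4
sum(d^2) = 246.
Step 3: rho = 1 - 6*246 / (12*(12^2 - 1)) = 1 - 1476/1716 = 0.139860.
Step 4: Under H0, t = rho * sqrt((n-2)/(1-rho^2)) = 0.4467 ~ t(10).
Step 5: Two-sided p-value from the t-distribution with 10 df = 0.664633.
Step 6: alpha = 0.1. fail to reject H0.

rho = 0.1399, p = 0.664633, fail to reject H0 at alpha = 0.1.


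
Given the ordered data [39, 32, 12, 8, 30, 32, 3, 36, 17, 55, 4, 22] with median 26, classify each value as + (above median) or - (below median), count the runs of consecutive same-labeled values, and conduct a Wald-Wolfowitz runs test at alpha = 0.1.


Step 1: Compute median = 26; label A = above, B = below.
Labels in order: AABBAABABABB  (n_A = 6, n_B = 6)
Step 2: Count runs R = 8.
Step 3: Under H0 (random ordering), E[R] = 2*n_A*n_B/(n_A+n_B) + 1 = 2*6*6/12 + 1 = 7.0000.
        Var[R] = 2*n_A*n_B*(2*n_A*n_B - n_A - n_B) / ((n_A+n_B)^2 * (n_A+n_B-1)) = 4320/1584 = 2.7273.
        SD[R] = 1.6514.
Step 4: Continuity-corrected z = (R - 0.5 - E[R]) / SD[R] = (8 - 0.5 - 7.0000) / 1.6514 = 0.3028.
Step 5: Two-sided p-value via normal approximation = 2*(1 - Phi(|z|)) = 0.762069.
Step 6: alpha = 0.1. fail to reject H0.

R = 8, z = 0.3028, p = 0.762069, fail to reject H0.


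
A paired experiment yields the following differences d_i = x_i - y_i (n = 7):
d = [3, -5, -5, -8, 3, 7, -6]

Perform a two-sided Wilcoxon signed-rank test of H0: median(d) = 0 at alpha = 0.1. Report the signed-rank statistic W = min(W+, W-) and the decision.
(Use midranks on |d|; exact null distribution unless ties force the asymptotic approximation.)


Step 1: Drop any zero differences (none here) and take |d_i|.
|d| = [3, 5, 5, 8, 3, 7, 6]
Step 2: Midrank |d_i| (ties get averaged ranks).
ranks: |3|->1.5, |5|->3.5, |5|->3.5, |8|->7, |3|->1.5, |7|->6, |6|->5
Step 3: Attach original signs; sum ranks with positive sign and with negative sign.
W+ = 1.5 + 1.5 + 6 = 9
W- = 3.5 + 3.5 + 7 + 5 = 19
(Check: W+ + W- = 28 should equal n(n+1)/2 = 28.)
Step 4: Test statistic W = min(W+, W-) = 9.
Step 5: Ties in |d|, so use the tie-corrected normal approximation.
        E[W] = n(n+1)/4 = 7*8/4 = 14.
        Tie groups: |d|=3 (t=2), |d|=5 (t=2); sum(t^3 - t) = 12.
        Var[W] = n(n+1)(2n+1)/24 - sum(t^3-t)/48 = 840/24 - 12/48 = 34.75.
        z = (W - E[W]) / sqrt(Var[W]) = (9 - 14) / 5.8949 = -0.8482.
        Two-sided p = 2*Phi(z) = 0.396333.
Step 6: alpha = 0.1. fail to reject H0.

W+ = 9, W- = 19, W = min = 9, p = 0.396333, fail to reject H0.


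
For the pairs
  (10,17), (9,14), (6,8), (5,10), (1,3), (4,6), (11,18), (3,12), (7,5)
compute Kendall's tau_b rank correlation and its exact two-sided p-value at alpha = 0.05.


Step 1: Enumerate the 36 unordered pairs (i,j) with i<j and classify each by sign(x_j-x_i) * sign(y_j-y_i).
  (1,2):dx=-1,dy=-3->C; (1,3):dx=-4,dy=-9->C; (1,4):dx=-5,dy=-7->C; (1,5):dx=-9,dy=-14->C
  (1,6):dx=-6,dy=-11->C; (1,7):dx=+1,dy=+1->C; (1,8):dx=-7,dy=-5->C; (1,9):dx=-3,dy=-12->C
  (2,3):dx=-3,dy=-6->C; (2,4):dx=-4,dy=-4->C; (2,5):dx=-8,dy=-11->C; (2,6):dx=-5,dy=-8->C
  (2,7):dx=+2,dy=+4->C; (2,8):dx=-6,dy=-2->C; (2,9):dx=-2,dy=-9->C; (3,4):dx=-1,dy=+2->D
  (3,5):dx=-5,dy=-5->C; (3,6):dx=-2,dy=-2->C; (3,7):dx=+5,dy=+10->C; (3,8):dx=-3,dy=+4->D
  (3,9):dx=+1,dy=-3->D; (4,5):dx=-4,dy=-7->C; (4,6):dx=-1,dy=-4->C; (4,7):dx=+6,dy=+8->C
  (4,8):dx=-2,dy=+2->D; (4,9):dx=+2,dy=-5->D; (5,6):dx=+3,dy=+3->C; (5,7):dx=+10,dy=+15->C
  (5,8):dx=+2,dy=+9->C; (5,9):dx=+6,dy=+2->C; (6,7):dx=+7,dy=+12->C; (6,8):dx=-1,dy=+6->D
  (6,9):dx=+3,dy=-1->D; (7,8):dx=-8,dy=-6->C; (7,9):dx=-4,dy=-13->C; (8,9):dx=+4,dy=-7->D
Step 2: C = 28, D = 8, total pairs = 36.
Step 3: tau = (C - D)/(n(n-1)/2) = (28 - 8)/36 = 0.555556.
Step 4: Exact two-sided p-value (enumerate n! = 362880 permutations of y under H0): p = 0.044615.
Step 5: alpha = 0.05. reject H0.

tau_b = 0.5556 (C=28, D=8), p = 0.044615, reject H0.


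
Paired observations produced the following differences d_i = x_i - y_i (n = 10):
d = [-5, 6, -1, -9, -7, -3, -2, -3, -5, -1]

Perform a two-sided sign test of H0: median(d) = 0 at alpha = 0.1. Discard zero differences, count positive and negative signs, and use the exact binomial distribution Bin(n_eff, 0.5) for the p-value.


Step 1: Discard zero differences. Original n = 10; n_eff = number of nonzero differences = 10.
Nonzero differences (with sign): -5, +6, -1, -9, -7, -3, -2, -3, -5, -1
Step 2: Count signs: positive = 1, negative = 9.
Step 3: Under H0: P(positive) = 0.5, so the number of positives S ~ Bin(10, 0.5).
Step 4: Two-sided exact p-value = sum of Bin(10,0.5) probabilities at or below the observed probability = 0.021484.
Step 5: alpha = 0.1. reject H0.

n_eff = 10, pos = 1, neg = 9, p = 0.021484, reject H0.


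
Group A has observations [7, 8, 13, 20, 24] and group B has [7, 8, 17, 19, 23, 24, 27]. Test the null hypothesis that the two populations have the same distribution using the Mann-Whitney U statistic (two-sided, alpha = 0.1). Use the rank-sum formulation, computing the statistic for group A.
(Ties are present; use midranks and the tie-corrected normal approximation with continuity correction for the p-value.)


Step 1: Combine and sort all 12 observations; assign midranks.
sorted (value, group): (7,X), (7,Y), (8,X), (8,Y), (13,X), (17,Y), (19,Y), (20,X), (23,Y), (24,X), (24,Y), (27,Y)
ranks: 7->1.5, 7->1.5, 8->3.5, 8->3.5, 13->5, 17->6, 19->7, 20->8, 23->9, 24->10.5, 24->10.5, 27->12
Step 2: Rank sum for X: R1 = 1.5 + 3.5 + 5 + 8 + 10.5 = 28.5.
Step 3: U_X = R1 - n1(n1+1)/2 = 28.5 - 5*6/2 = 28.5 - 15 = 13.5.
       U_Y = n1*n2 - U_X = 35 - 13.5 = 21.5.
Step 4: Ties are present, so use the tie-corrected normal approximation (with continuity correction) for the p-value.
Step 5: p-value = 0.567726; compare to alpha = 0.1. fail to reject H0.

U_X = 13.5, p = 0.567726, fail to reject H0 at alpha = 0.1.


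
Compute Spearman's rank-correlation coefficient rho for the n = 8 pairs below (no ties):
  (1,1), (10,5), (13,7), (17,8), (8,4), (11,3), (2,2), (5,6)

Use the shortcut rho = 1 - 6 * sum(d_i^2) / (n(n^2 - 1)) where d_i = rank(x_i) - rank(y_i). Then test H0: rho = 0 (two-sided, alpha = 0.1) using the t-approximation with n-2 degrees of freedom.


Step 1: Rank x and y separately (midranks; no ties here).
rank(x): 1->1, 10->5, 13->7, 17->8, 8->4, 11->6, 2->2, 5->3
rank(y): 1->1, 5->5, 7->7, 8->8, 4->4, 3->3, 2->2, 6->6
Step 2: d_i = R_x(i) - R_y(i); compute d_i^2.
  (1-1)^2=0, (5-5)^2=0, (7-7)^2=0, (8-8)^2=0, (4-4)^2=0, (6-3)^2=9, (2-2)^2=0, (3-6)^2=9
sum(d^2) = 18.
Step 3: rho = 1 - 6*18 / (8*(8^2 - 1)) = 1 - 108/504 = 0.785714.
Step 4: Under H0, t = rho * sqrt((n-2)/(1-rho^2)) = 3.1113 ~ t(6).
Step 5: Two-sided p-value from the t-distribution with 6 df = 0.020815.
Step 6: alpha = 0.1. reject H0.

rho = 0.7857, p = 0.020815, reject H0 at alpha = 0.1.


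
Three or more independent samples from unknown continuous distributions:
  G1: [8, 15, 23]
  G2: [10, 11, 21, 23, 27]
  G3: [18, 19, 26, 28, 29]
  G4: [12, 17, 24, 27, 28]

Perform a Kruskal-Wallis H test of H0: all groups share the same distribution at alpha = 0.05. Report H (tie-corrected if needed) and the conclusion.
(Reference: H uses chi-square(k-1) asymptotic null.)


Step 1: Combine all N = 18 observations and assign midranks.
sorted (value, group, rank): (8,G1,1), (10,G2,2), (11,G2,3), (12,G4,4), (15,G1,5), (17,G4,6), (18,G3,7), (19,G3,8), (21,G2,9), (23,G1,10.5), (23,G2,10.5), (24,G4,12), (26,G3,13), (27,G2,14.5), (27,G4,14.5), (28,G3,16.5), (28,G4,16.5), (29,G3,18)
Step 2: Sum ranks within each group.
R_1 = 16.5 (n_1 = 3)
R_2 = 39 (n_2 = 5)
R_3 = 62.5 (n_3 = 5)
R_4 = 53 (n_4 = 5)
Step 3: H = 12/(N(N+1)) * sum(R_i^2/n_i) - 3(N+1)
     = 12/(18*19) * (16.5^2/3 + 39^2/5 + 62.5^2/5 + 53^2/5) - 3*19
     = 0.035088 * 1738 - 57
     = 3.982456.
Step 4: Ties present; correction factor C = 1 - 18/(18^3 - 18) = 0.996904. Corrected H = 3.982456 / 0.996904 = 3.994824.
Step 5: Under H0, H ~ chi^2(3); p-value = 0.262024.
Step 6: alpha = 0.05. fail to reject H0.

H = 3.9948, df = 3, p = 0.262024, fail to reject H0.


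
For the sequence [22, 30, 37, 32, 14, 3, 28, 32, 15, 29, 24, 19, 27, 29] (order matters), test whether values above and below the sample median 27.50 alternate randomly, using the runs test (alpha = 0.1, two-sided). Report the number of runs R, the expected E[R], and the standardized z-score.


Step 1: Compute median = 27.50; label A = above, B = below.
Labels in order: BAAABBAABABBBA  (n_A = 7, n_B = 7)
Step 2: Count runs R = 8.
Step 3: Under H0 (random ordering), E[R] = 2*n_A*n_B/(n_A+n_B) + 1 = 2*7*7/14 + 1 = 8.0000.
        Var[R] = 2*n_A*n_B*(2*n_A*n_B - n_A - n_B) / ((n_A+n_B)^2 * (n_A+n_B-1)) = 8232/2548 = 3.2308.
        SD[R] = 1.7974.
Step 4: R = E[R], so z = 0 with no continuity correction.
Step 5: Two-sided p-value via normal approximation = 2*(1 - Phi(|z|)) = 1.000000.
Step 6: alpha = 0.1. fail to reject H0.

R = 8, z = 0.0000, p = 1.000000, fail to reject H0.


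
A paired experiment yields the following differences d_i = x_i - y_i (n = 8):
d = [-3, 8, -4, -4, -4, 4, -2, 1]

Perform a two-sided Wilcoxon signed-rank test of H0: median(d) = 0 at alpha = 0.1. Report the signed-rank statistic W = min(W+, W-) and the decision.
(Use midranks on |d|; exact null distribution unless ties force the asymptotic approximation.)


Step 1: Drop any zero differences (none here) and take |d_i|.
|d| = [3, 8, 4, 4, 4, 4, 2, 1]
Step 2: Midrank |d_i| (ties get averaged ranks).
ranks: |3|->3, |8|->8, |4|->5.5, |4|->5.5, |4|->5.5, |4|->5.5, |2|->2, |1|->1
Step 3: Attach original signs; sum ranks with positive sign and with negative sign.
W+ = 8 + 5.5 + 1 = 14.5
W- = 3 + 5.5 + 5.5 + 5.5 + 2 = 21.5
(Check: W+ + W- = 36 should equal n(n+1)/2 = 36.)
Step 4: Test statistic W = min(W+, W-) = 14.5.
Step 5: Ties in |d|, so use the tie-corrected normal approximation.
        E[W] = n(n+1)/4 = 8*9/4 = 18.
        Tie groups: |d|=4 (t=4); sum(t^3 - t) = 60.
        Var[W] = n(n+1)(2n+1)/24 - sum(t^3-t)/48 = 1224/24 - 60/48 = 49.75.
        z = (W - E[W]) / sqrt(Var[W]) = (14.5 - 18) / 7.0534 = -0.4962.
        Two-sided p = 2*Phi(z) = 0.619741.
Step 6: alpha = 0.1. fail to reject H0.

W+ = 14.5, W- = 21.5, W = min = 14.5, p = 0.619741, fail to reject H0.


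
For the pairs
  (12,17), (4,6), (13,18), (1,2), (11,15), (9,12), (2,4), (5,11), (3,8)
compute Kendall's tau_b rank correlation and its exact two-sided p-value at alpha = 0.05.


Step 1: Enumerate the 36 unordered pairs (i,j) with i<j and classify each by sign(x_j-x_i) * sign(y_j-y_i).
  (1,2):dx=-8,dy=-11->C; (1,3):dx=+1,dy=+1->C; (1,4):dx=-11,dy=-15->C; (1,5):dx=-1,dy=-2->C
  (1,6):dx=-3,dy=-5->C; (1,7):dx=-10,dy=-13->C; (1,8):dx=-7,dy=-6->C; (1,9):dx=-9,dy=-9->C
  (2,3):dx=+9,dy=+12->C; (2,4):dx=-3,dy=-4->C; (2,5):dx=+7,dy=+9->C; (2,6):dx=+5,dy=+6->C
  (2,7):dx=-2,dy=-2->C; (2,8):dx=+1,dy=+5->C; (2,9):dx=-1,dy=+2->D; (3,4):dx=-12,dy=-16->C
  (3,5):dx=-2,dy=-3->C; (3,6):dx=-4,dy=-6->C; (3,7):dx=-11,dy=-14->C; (3,8):dx=-8,dy=-7->C
  (3,9):dx=-10,dy=-10->C; (4,5):dx=+10,dy=+13->C; (4,6):dx=+8,dy=+10->C; (4,7):dx=+1,dy=+2->C
  (4,8):dx=+4,dy=+9->C; (4,9):dx=+2,dy=+6->C; (5,6):dx=-2,dy=-3->C; (5,7):dx=-9,dy=-11->C
  (5,8):dx=-6,dy=-4->C; (5,9):dx=-8,dy=-7->C; (6,7):dx=-7,dy=-8->C; (6,8):dx=-4,dy=-1->C
  (6,9):dx=-6,dy=-4->C; (7,8):dx=+3,dy=+7->C; (7,9):dx=+1,dy=+4->C; (8,9):dx=-2,dy=-3->C
Step 2: C = 35, D = 1, total pairs = 36.
Step 3: tau = (C - D)/(n(n-1)/2) = (35 - 1)/36 = 0.944444.
Step 4: Exact two-sided p-value (enumerate n! = 362880 permutations of y under H0): p = 0.000050.
Step 5: alpha = 0.05. reject H0.

tau_b = 0.9444 (C=35, D=1), p = 0.000050, reject H0.


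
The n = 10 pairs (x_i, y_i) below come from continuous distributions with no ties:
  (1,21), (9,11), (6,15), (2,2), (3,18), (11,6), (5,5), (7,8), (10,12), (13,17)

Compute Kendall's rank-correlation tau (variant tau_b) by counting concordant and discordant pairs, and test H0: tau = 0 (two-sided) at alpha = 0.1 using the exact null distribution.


Step 1: Enumerate the 45 unordered pairs (i,j) with i<j and classify each by sign(x_j-x_i) * sign(y_j-y_i).
  (1,2):dx=+8,dy=-10->D; (1,3):dx=+5,dy=-6->D; (1,4):dx=+1,dy=-19->D; (1,5):dx=+2,dy=-3->D
  (1,6):dx=+10,dy=-15->D; (1,7):dx=+4,dy=-16->D; (1,8):dx=+6,dy=-13->D; (1,9):dx=+9,dy=-9->D
  (1,10):dx=+12,dy=-4->D; (2,3):dx=-3,dy=+4->D; (2,4):dx=-7,dy=-9->C; (2,5):dx=-6,dy=+7->D
  (2,6):dx=+2,dy=-5->D; (2,7):dx=-4,dy=-6->C; (2,8):dx=-2,dy=-3->C; (2,9):dx=+1,dy=+1->C
  (2,10):dx=+4,dy=+6->C; (3,4):dx=-4,dy=-13->C; (3,5):dx=-3,dy=+3->D; (3,6):dx=+5,dy=-9->D
  (3,7):dx=-1,dy=-10->C; (3,8):dx=+1,dy=-7->D; (3,9):dx=+4,dy=-3->D; (3,10):dx=+7,dy=+2->C
  (4,5):dx=+1,dy=+16->C; (4,6):dx=+9,dy=+4->C; (4,7):dx=+3,dy=+3->C; (4,8):dx=+5,dy=+6->C
  (4,9):dx=+8,dy=+10->C; (4,10):dx=+11,dy=+15->C; (5,6):dx=+8,dy=-12->D; (5,7):dx=+2,dy=-13->D
  (5,8):dx=+4,dy=-10->D; (5,9):dx=+7,dy=-6->D; (5,10):dx=+10,dy=-1->D; (6,7):dx=-6,dy=-1->C
  (6,8):dx=-4,dy=+2->D; (6,9):dx=-1,dy=+6->D; (6,10):dx=+2,dy=+11->C; (7,8):dx=+2,dy=+3->C
  (7,9):dx=+5,dy=+7->C; (7,10):dx=+8,dy=+12->C; (8,9):dx=+3,dy=+4->C; (8,10):dx=+6,dy=+9->C
  (9,10):dx=+3,dy=+5->C
Step 2: C = 22, D = 23, total pairs = 45.
Step 3: tau = (C - D)/(n(n-1)/2) = (22 - 23)/45 = -0.022222.
Step 4: Exact two-sided p-value (enumerate n! = 3628800 permutations of y under H0): p = 1.000000.
Step 5: alpha = 0.1. fail to reject H0.

tau_b = -0.0222 (C=22, D=23), p = 1.000000, fail to reject H0.


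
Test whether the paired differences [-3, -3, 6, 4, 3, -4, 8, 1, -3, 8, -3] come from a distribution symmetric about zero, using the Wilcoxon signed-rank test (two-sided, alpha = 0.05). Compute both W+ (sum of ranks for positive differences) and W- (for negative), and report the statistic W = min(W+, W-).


Step 1: Drop any zero differences (none here) and take |d_i|.
|d| = [3, 3, 6, 4, 3, 4, 8, 1, 3, 8, 3]
Step 2: Midrank |d_i| (ties get averaged ranks).
ranks: |3|->4, |3|->4, |6|->9, |4|->7.5, |3|->4, |4|->7.5, |8|->10.5, |1|->1, |3|->4, |8|->10.5, |3|->4
Step 3: Attach original signs; sum ranks with positive sign and with negative sign.
W+ = 9 + 7.5 + 4 + 10.5 + 1 + 10.5 = 42.5
W- = 4 + 4 + 7.5 + 4 + 4 = 23.5
(Check: W+ + W- = 66 should equal n(n+1)/2 = 66.)
Step 4: Test statistic W = min(W+, W-) = 23.5.
Step 5: Ties in |d|, so use the tie-corrected normal approximation.
        E[W] = n(n+1)/4 = 11*12/4 = 33.
        Tie groups: |d|=3 (t=5), |d|=4 (t=2), |d|=8 (t=2); sum(t^3 - t) = 132.
        Var[W] = n(n+1)(2n+1)/24 - sum(t^3-t)/48 = 3036/24 - 132/48 = 123.75.
        z = (W - E[W]) / sqrt(Var[W]) = (23.5 - 33) / 11.1243 = -0.8540.
        Two-sided p = 2*Phi(z) = 0.393112.
Step 6: alpha = 0.05. fail to reject H0.

W+ = 42.5, W- = 23.5, W = min = 23.5, p = 0.393112, fail to reject H0.


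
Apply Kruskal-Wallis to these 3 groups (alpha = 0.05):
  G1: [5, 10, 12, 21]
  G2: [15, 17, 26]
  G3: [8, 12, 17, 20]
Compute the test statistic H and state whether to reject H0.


Step 1: Combine all N = 11 observations and assign midranks.
sorted (value, group, rank): (5,G1,1), (8,G3,2), (10,G1,3), (12,G1,4.5), (12,G3,4.5), (15,G2,6), (17,G2,7.5), (17,G3,7.5), (20,G3,9), (21,G1,10), (26,G2,11)
Step 2: Sum ranks within each group.
R_1 = 18.5 (n_1 = 4)
R_2 = 24.5 (n_2 = 3)
R_3 = 23 (n_3 = 4)
Step 3: H = 12/(N(N+1)) * sum(R_i^2/n_i) - 3(N+1)
     = 12/(11*12) * (18.5^2/4 + 24.5^2/3 + 23^2/4) - 3*12
     = 0.090909 * 417.896 - 36
     = 1.990530.
Step 4: Ties present; correction factor C = 1 - 12/(11^3 - 11) = 0.990909. Corrected H = 1.990530 / 0.990909 = 2.008792.
Step 5: Under H0, H ~ chi^2(2); p-value = 0.366266.
Step 6: alpha = 0.05. fail to reject H0.

H = 2.0088, df = 2, p = 0.366266, fail to reject H0.


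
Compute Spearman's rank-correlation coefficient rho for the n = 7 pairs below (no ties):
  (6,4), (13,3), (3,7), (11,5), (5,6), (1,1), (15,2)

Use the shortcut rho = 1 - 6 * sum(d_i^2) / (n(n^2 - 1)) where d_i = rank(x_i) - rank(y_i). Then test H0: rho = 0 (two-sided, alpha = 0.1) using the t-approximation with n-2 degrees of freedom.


Step 1: Rank x and y separately (midranks; no ties here).
rank(x): 6->4, 13->6, 3->2, 11->5, 5->3, 1->1, 15->7
rank(y): 4->4, 3->3, 7->7, 5->5, 6->6, 1->1, 2->2
Step 2: d_i = R_x(i) - R_y(i); compute d_i^2.
  (4-4)^2=0, (6-3)^2=9, (2-7)^2=25, (5-5)^2=0, (3-6)^2=9, (1-1)^2=0, (7-2)^2=25
sum(d^2) = 68.
Step 3: rho = 1 - 6*68 / (7*(7^2 - 1)) = 1 - 408/336 = -0.214286.
Step 4: Under H0, t = rho * sqrt((n-2)/(1-rho^2)) = -0.4906 ~ t(5).
Step 5: Two-sided p-value from the t-distribution with 5 df = 0.644512.
Step 6: alpha = 0.1. fail to reject H0.

rho = -0.2143, p = 0.644512, fail to reject H0 at alpha = 0.1.


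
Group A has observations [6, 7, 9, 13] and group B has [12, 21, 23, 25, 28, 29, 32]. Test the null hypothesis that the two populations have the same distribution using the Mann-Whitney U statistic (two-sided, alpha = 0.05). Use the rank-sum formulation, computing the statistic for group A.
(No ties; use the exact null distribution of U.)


Step 1: Combine and sort all 11 observations; assign midranks.
sorted (value, group): (6,X), (7,X), (9,X), (12,Y), (13,X), (21,Y), (23,Y), (25,Y), (28,Y), (29,Y), (32,Y)
ranks: 6->1, 7->2, 9->3, 12->4, 13->5, 21->6, 23->7, 25->8, 28->9, 29->10, 32->11
Step 2: Rank sum for X: R1 = 1 + 2 + 3 + 5 = 11.
Step 3: U_X = R1 - n1(n1+1)/2 = 11 - 4*5/2 = 11 - 10 = 1.
       U_Y = n1*n2 - U_X = 28 - 1 = 27.
Step 4: No ties, so the exact null distribution of U (based on enumerating the C(11,4) = 330 equally likely rank assignments) gives the two-sided p-value.
Step 5: p-value = 0.012121; compare to alpha = 0.05. reject H0.

U_X = 1, p = 0.012121, reject H0 at alpha = 0.05.


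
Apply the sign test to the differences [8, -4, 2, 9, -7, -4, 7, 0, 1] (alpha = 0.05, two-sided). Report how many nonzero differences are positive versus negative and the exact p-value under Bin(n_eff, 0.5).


Step 1: Discard zero differences. Original n = 9; n_eff = number of nonzero differences = 8.
Nonzero differences (with sign): +8, -4, +2, +9, -7, -4, +7, +1
Step 2: Count signs: positive = 5, negative = 3.
Step 3: Under H0: P(positive) = 0.5, so the number of positives S ~ Bin(8, 0.5).
Step 4: Two-sided exact p-value = sum of Bin(8,0.5) probabilities at or below the observed probability = 0.726562.
Step 5: alpha = 0.05. fail to reject H0.

n_eff = 8, pos = 5, neg = 3, p = 0.726562, fail to reject H0.


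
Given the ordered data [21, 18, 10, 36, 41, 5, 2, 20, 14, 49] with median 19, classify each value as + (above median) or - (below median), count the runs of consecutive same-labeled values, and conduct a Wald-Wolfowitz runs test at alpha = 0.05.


Step 1: Compute median = 19; label A = above, B = below.
Labels in order: ABBAABBABA  (n_A = 5, n_B = 5)
Step 2: Count runs R = 7.
Step 3: Under H0 (random ordering), E[R] = 2*n_A*n_B/(n_A+n_B) + 1 = 2*5*5/10 + 1 = 6.0000.
        Var[R] = 2*n_A*n_B*(2*n_A*n_B - n_A - n_B) / ((n_A+n_B)^2 * (n_A+n_B-1)) = 2000/900 = 2.2222.
        SD[R] = 1.4907.
Step 4: Continuity-corrected z = (R - 0.5 - E[R]) / SD[R] = (7 - 0.5 - 6.0000) / 1.4907 = 0.3354.
Step 5: Two-sided p-value via normal approximation = 2*(1 - Phi(|z|)) = 0.737316.
Step 6: alpha = 0.05. fail to reject H0.

R = 7, z = 0.3354, p = 0.737316, fail to reject H0.


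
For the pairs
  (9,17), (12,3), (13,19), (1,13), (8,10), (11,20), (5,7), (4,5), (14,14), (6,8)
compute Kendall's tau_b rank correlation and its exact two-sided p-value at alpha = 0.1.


Step 1: Enumerate the 45 unordered pairs (i,j) with i<j and classify each by sign(x_j-x_i) * sign(y_j-y_i).
  (1,2):dx=+3,dy=-14->D; (1,3):dx=+4,dy=+2->C; (1,4):dx=-8,dy=-4->C; (1,5):dx=-1,dy=-7->C
  (1,6):dx=+2,dy=+3->C; (1,7):dx=-4,dy=-10->C; (1,8):dx=-5,dy=-12->C; (1,9):dx=+5,dy=-3->D
  (1,10):dx=-3,dy=-9->C; (2,3):dx=+1,dy=+16->C; (2,4):dx=-11,dy=+10->D; (2,5):dx=-4,dy=+7->D
  (2,6):dx=-1,dy=+17->D; (2,7):dx=-7,dy=+4->D; (2,8):dx=-8,dy=+2->D; (2,9):dx=+2,dy=+11->C
  (2,10):dx=-6,dy=+5->D; (3,4):dx=-12,dy=-6->C; (3,5):dx=-5,dy=-9->C; (3,6):dx=-2,dy=+1->D
  (3,7):dx=-8,dy=-12->C; (3,8):dx=-9,dy=-14->C; (3,9):dx=+1,dy=-5->D; (3,10):dx=-7,dy=-11->C
  (4,5):dx=+7,dy=-3->D; (4,6):dx=+10,dy=+7->C; (4,7):dx=+4,dy=-6->D; (4,8):dx=+3,dy=-8->D
  (4,9):dx=+13,dy=+1->C; (4,10):dx=+5,dy=-5->D; (5,6):dx=+3,dy=+10->C; (5,7):dx=-3,dy=-3->C
  (5,8):dx=-4,dy=-5->C; (5,9):dx=+6,dy=+4->C; (5,10):dx=-2,dy=-2->C; (6,7):dx=-6,dy=-13->C
  (6,8):dx=-7,dy=-15->C; (6,9):dx=+3,dy=-6->D; (6,10):dx=-5,dy=-12->C; (7,8):dx=-1,dy=-2->C
  (7,9):dx=+9,dy=+7->C; (7,10):dx=+1,dy=+1->C; (8,9):dx=+10,dy=+9->C; (8,10):dx=+2,dy=+3->C
  (9,10):dx=-8,dy=-6->C
Step 2: C = 30, D = 15, total pairs = 45.
Step 3: tau = (C - D)/(n(n-1)/2) = (30 - 15)/45 = 0.333333.
Step 4: Exact two-sided p-value (enumerate n! = 3628800 permutations of y under H0): p = 0.216373.
Step 5: alpha = 0.1. fail to reject H0.

tau_b = 0.3333 (C=30, D=15), p = 0.216373, fail to reject H0.


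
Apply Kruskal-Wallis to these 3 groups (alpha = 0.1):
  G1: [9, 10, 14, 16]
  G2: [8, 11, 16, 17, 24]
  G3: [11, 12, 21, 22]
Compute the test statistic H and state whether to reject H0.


Step 1: Combine all N = 13 observations and assign midranks.
sorted (value, group, rank): (8,G2,1), (9,G1,2), (10,G1,3), (11,G2,4.5), (11,G3,4.5), (12,G3,6), (14,G1,7), (16,G1,8.5), (16,G2,8.5), (17,G2,10), (21,G3,11), (22,G3,12), (24,G2,13)
Step 2: Sum ranks within each group.
R_1 = 20.5 (n_1 = 4)
R_2 = 37 (n_2 = 5)
R_3 = 33.5 (n_3 = 4)
Step 3: H = 12/(N(N+1)) * sum(R_i^2/n_i) - 3(N+1)
     = 12/(13*14) * (20.5^2/4 + 37^2/5 + 33.5^2/4) - 3*14
     = 0.065934 * 659.425 - 42
     = 1.478571.
Step 4: Ties present; correction factor C = 1 - 12/(13^3 - 13) = 0.994505. Corrected H = 1.478571 / 0.994505 = 1.486740.
Step 5: Under H0, H ~ chi^2(2); p-value = 0.475509.
Step 6: alpha = 0.1. fail to reject H0.

H = 1.4867, df = 2, p = 0.475509, fail to reject H0.
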